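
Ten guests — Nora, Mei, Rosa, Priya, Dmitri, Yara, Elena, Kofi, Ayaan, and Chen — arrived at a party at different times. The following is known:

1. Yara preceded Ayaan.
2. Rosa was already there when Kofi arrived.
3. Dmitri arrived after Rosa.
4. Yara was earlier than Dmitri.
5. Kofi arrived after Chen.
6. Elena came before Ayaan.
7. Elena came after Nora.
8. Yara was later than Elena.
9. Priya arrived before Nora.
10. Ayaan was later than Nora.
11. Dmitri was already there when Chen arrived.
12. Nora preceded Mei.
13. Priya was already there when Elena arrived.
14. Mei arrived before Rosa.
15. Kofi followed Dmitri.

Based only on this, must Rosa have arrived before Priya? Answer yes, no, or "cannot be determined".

no

Tracing the constraints gives Priya → Nora → Mei → Rosa, so Priya must come before Rosa.
That means Rosa cannot be before Priya.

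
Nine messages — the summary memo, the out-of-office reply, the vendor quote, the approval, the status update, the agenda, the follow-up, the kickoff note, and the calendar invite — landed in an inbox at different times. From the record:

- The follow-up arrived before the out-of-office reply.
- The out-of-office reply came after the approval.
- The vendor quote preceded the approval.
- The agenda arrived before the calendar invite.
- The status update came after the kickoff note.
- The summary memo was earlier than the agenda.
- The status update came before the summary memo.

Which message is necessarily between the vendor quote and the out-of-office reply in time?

Tracing the constraints gives the vendor quote → the approval → the out-of-office reply, so the approval sits after the vendor quote and before the out-of-office reply.
No other message is forced both after the vendor quote and before the out-of-office reply.

the approval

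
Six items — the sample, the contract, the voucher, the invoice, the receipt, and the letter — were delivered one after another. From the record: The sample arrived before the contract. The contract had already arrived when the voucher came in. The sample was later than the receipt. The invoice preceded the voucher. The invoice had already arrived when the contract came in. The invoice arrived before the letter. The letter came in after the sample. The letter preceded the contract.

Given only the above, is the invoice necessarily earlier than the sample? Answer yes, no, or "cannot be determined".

cannot be determined

No chain of stated constraints runs from the invoice to the sample, and none runs from the sample to the invoice either.
So the relative order of the invoice and the sample is not fixed by the given facts.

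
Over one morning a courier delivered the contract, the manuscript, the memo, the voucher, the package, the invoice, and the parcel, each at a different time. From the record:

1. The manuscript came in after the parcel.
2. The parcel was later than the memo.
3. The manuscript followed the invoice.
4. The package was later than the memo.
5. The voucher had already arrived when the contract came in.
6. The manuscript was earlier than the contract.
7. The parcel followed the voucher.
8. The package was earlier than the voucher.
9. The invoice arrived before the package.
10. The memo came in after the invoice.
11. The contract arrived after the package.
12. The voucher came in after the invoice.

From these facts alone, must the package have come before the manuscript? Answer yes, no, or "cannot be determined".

yes

Chain the constraints: the package → the voucher → the parcel → the manuscript. Each link is directly stated, so the package comes before the manuscript.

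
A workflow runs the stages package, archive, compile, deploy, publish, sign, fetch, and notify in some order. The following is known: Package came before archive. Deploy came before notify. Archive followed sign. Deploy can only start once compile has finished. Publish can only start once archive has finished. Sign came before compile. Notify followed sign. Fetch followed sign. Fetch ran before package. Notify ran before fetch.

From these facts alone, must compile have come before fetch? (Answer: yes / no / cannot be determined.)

yes

Chain the constraints: compile → deploy → notify → fetch. Each link is directly stated, so compile comes before fetch.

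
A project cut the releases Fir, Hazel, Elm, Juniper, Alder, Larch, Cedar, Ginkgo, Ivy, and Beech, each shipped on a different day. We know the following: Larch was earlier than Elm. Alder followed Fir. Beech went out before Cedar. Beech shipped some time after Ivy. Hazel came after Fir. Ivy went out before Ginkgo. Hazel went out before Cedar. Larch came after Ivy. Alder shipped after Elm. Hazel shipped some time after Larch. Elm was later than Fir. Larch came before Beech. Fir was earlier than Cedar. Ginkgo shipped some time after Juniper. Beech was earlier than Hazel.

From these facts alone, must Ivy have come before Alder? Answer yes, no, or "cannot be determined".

yes

Chain the constraints: Ivy → Larch → Elm → Alder. Each link is directly stated, so Ivy comes before Alder.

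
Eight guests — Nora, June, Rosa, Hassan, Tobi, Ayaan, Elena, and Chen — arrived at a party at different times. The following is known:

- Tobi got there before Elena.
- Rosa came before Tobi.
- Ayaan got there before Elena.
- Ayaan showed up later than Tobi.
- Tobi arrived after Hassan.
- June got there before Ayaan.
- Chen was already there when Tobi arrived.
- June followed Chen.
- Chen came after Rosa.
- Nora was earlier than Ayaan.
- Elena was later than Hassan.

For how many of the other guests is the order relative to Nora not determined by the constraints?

Forced after Nora: Ayaan and Elena.
That leaves Chen, Hassan, June, Rosa, and Tobi with no forced order relative to Nora — 5.

5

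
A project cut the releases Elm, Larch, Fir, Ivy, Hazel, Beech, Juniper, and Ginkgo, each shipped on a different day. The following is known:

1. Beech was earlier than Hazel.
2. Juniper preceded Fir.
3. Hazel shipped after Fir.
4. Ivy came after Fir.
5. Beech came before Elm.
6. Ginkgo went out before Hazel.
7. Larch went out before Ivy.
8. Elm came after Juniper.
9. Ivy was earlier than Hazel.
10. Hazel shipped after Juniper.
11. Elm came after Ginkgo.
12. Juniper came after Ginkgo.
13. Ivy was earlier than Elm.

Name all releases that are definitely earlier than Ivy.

Fir, Ginkgo, Juniper, Larch

Directly stated before Ivy: Fir and Larch.
Ginkgo reaches Ivy via Ginkgo → Juniper → Fir → Ivy.
Juniper reaches Ivy via Juniper → Fir → Ivy.
No chain forces Hazel (or any of the others) ahead of Ivy.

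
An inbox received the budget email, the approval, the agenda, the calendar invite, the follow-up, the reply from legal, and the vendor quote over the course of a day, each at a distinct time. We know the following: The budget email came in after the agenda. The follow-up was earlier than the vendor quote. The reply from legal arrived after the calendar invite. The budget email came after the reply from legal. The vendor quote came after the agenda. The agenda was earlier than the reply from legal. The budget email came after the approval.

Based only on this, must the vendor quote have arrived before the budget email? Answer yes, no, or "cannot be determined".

cannot be determined

No chain of stated constraints runs from the vendor quote to the budget email, and none runs from the budget email to the vendor quote either.
So the relative order of the vendor quote and the budget email is not fixed by the given facts.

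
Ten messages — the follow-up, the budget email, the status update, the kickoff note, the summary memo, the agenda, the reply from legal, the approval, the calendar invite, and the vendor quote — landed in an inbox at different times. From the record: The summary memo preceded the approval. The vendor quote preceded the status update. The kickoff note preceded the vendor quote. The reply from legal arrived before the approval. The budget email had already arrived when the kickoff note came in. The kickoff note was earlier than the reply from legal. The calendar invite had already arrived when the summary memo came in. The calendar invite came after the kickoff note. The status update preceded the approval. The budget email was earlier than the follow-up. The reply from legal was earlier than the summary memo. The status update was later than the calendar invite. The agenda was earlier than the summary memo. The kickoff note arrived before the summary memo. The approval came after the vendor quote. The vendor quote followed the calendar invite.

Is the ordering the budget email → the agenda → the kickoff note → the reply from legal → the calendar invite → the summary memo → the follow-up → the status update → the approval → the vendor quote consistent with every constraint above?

no

The constraints require the vendor quote before the status update, but in the proposed sequence the status update appears ahead of the vendor quote. That one violation is enough.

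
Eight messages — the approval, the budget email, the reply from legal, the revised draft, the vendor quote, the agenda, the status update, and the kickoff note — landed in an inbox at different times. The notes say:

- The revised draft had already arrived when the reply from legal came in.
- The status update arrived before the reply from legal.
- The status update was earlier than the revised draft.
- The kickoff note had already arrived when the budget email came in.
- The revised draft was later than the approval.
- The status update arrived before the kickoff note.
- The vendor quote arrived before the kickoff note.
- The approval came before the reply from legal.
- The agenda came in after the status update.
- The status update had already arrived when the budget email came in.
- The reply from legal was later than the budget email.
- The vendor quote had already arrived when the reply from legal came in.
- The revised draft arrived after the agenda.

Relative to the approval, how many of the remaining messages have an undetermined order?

Forced after the approval: the reply from legal and the revised draft.
That leaves the agenda, the budget email, the kickoff note, the status update, and the vendor quote with no forced order relative to the approval — 5.

5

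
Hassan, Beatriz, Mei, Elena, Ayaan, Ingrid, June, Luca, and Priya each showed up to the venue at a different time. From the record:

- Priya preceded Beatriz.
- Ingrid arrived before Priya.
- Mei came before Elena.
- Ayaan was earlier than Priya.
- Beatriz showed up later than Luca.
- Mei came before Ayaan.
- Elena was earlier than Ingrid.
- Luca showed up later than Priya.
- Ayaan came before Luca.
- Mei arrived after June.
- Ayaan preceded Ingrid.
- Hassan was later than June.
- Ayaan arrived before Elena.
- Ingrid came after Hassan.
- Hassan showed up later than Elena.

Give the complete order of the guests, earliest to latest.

June, Mei, Ayaan, Elena, Hassan, Ingrid, Priya, Luca, Beatriz

The constraints fix every adjacent pair, so only one ordering works:
June → Mei → Ayaan → Elena → Hassan → Ingrid → Priya → Luca → Beatriz.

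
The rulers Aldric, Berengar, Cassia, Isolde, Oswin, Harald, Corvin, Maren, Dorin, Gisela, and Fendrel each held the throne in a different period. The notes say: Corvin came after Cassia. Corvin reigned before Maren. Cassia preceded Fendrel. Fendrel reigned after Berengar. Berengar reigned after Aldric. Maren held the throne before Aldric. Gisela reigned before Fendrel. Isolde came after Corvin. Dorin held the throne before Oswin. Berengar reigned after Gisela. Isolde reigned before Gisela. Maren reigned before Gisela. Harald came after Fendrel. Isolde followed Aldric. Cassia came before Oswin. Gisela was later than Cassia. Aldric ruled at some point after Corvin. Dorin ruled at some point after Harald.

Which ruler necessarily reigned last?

Every other ruler has a chain of constraints placing them before Oswin, so Oswin is last.

Oswin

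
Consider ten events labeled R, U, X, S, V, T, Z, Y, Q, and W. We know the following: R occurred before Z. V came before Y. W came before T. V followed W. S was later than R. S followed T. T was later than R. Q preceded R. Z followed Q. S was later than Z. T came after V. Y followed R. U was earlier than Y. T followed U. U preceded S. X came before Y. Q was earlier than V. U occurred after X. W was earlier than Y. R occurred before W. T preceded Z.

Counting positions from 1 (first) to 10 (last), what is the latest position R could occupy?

R must come before S, T, V, W, Y, and Z — 6 events forced after it.
Everything else can be placed before R in some valid order, so R can sit as late as position 10 − 6 = 4.

4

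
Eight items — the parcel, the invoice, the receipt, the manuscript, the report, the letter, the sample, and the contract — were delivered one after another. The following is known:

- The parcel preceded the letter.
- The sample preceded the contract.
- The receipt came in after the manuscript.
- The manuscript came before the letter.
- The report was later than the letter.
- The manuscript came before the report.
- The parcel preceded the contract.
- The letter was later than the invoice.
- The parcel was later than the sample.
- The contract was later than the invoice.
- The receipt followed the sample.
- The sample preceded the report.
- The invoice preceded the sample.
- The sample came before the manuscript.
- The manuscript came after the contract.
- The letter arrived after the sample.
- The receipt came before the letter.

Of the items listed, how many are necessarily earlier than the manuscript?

4

Directly stated before the manuscript: the contract and the sample.
The invoice reaches the manuscript via the invoice → the sample → the manuscript.
The parcel reaches the manuscript via the parcel → the contract → the manuscript.
No chain forces the letter (or any of the others) ahead of the manuscript.
That's the contract, the invoice, the parcel, and the sample — 4 in all.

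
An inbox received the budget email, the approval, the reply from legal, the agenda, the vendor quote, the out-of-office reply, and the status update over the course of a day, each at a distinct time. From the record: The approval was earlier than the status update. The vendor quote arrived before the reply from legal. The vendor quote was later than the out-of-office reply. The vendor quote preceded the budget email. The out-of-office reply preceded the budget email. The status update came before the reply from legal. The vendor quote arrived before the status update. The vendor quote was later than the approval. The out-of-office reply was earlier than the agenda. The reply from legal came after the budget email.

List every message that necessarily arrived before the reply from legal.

the approval, the budget email, the out-of-office reply, the status update, the vendor quote

Directly stated before the reply from legal: the budget email, the status update, and the vendor quote.
The approval reaches the reply from legal via the approval → the vendor quote → the reply from legal.
The out-of-office reply reaches the reply from legal via the out-of-office reply → the budget email → the reply from legal.
No chain forces the agenda ahead of the reply from legal.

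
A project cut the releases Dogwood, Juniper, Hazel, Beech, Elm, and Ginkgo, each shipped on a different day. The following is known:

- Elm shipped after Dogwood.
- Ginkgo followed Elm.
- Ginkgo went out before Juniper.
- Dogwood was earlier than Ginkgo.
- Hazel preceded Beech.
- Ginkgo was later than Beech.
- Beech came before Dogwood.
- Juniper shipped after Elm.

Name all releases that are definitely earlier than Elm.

Directly stated before Elm: Dogwood.
Beech reaches Elm via Beech → Dogwood → Elm.
Hazel reaches Elm via Hazel → Beech → Dogwood → Elm.

Beech, Dogwood, Hazel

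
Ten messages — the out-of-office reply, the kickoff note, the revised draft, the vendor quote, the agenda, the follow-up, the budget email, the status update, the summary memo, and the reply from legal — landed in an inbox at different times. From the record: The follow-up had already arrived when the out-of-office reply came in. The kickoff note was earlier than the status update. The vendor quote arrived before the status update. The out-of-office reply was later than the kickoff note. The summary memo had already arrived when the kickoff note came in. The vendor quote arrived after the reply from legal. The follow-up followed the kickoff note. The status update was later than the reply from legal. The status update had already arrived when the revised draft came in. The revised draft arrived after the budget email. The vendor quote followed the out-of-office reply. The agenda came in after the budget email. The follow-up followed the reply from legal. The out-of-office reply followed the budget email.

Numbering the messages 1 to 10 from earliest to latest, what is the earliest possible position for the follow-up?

The kickoff note, the reply from legal, and the summary memo must all come before the follow-up — 3 forced predecessors.
Nothing else is forced ahead of the follow-up, so its earliest slot is position 3 + 1 = 4.

4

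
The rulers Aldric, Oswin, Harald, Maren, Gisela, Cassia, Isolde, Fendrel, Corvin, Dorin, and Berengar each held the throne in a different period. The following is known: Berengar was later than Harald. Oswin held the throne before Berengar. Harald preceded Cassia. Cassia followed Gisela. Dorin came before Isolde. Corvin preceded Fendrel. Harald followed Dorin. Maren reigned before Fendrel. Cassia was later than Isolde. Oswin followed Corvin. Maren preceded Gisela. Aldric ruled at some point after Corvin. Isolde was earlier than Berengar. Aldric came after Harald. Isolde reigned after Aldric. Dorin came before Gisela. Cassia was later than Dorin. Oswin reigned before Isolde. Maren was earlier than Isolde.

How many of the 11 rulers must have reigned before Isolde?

6

Directly stated before Isolde: Aldric, Dorin, Maren, and Oswin.
Corvin reaches Isolde via Corvin → Oswin → Isolde.
Harald reaches Isolde via Harald → Aldric → Isolde.
That's Aldric, Corvin, Dorin, Harald, Maren, and Oswin — 6 in all.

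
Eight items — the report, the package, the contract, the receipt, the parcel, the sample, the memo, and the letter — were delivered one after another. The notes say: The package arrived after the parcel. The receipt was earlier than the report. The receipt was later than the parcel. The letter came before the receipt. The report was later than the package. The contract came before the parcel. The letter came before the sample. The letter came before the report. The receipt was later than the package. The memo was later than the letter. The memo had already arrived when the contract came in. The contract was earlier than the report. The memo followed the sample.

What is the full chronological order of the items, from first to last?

the letter, the sample, the memo, the contract, the parcel, the package, the receipt, the report

The constraints fix every adjacent pair, so only one ordering works:
the letter → the sample → the memo → the contract → the parcel → the package → the receipt → the report.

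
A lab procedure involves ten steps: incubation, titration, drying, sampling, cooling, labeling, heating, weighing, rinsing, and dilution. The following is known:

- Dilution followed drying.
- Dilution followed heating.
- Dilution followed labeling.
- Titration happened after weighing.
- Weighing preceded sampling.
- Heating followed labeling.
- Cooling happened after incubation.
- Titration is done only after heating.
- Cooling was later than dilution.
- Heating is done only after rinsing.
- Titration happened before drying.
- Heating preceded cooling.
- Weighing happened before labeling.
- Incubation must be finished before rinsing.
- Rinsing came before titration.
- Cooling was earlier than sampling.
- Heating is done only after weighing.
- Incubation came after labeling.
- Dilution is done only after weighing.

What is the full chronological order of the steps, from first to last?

The constraints fix every adjacent pair, so only one ordering works:
weighing → labeling → incubation → rinsing → heating → titration → drying → dilution → cooling → sampling.

weighing, labeling, incubation, rinsing, heating, titration, drying, dilution, cooling, sampling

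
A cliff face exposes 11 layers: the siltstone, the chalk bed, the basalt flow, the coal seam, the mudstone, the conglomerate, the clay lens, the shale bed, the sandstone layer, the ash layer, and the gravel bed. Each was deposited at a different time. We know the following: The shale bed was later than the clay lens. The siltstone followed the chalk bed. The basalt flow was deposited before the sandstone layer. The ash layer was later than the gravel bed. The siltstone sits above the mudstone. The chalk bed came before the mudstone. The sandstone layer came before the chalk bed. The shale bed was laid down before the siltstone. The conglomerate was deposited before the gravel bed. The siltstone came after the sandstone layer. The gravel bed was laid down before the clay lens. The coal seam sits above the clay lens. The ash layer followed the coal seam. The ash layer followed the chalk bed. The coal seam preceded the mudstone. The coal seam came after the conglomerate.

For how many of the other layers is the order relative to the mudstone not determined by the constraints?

2

Forced before the mudstone: the basalt flow, the chalk bed, the clay lens, the coal seam, the conglomerate, the gravel bed, and the sandstone layer; forced after the mudstone: the siltstone.
That leaves the ash layer and the shale bed with no forced order relative to the mudstone — 2.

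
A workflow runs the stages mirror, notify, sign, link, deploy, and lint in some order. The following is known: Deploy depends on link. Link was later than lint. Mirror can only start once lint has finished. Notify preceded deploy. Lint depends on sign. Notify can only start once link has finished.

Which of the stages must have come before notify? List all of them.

Directly stated before notify: link.
Lint reaches notify via lint → link → notify.
Sign reaches notify via sign → lint → link → notify.

link, lint, sign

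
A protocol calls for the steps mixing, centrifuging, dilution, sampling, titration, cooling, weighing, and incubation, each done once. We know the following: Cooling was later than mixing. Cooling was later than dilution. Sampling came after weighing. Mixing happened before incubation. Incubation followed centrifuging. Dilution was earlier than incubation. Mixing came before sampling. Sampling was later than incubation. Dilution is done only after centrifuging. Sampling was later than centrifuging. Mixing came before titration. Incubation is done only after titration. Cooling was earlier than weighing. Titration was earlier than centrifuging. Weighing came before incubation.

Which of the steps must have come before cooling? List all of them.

centrifuging, dilution, mixing, titration

Directly stated before cooling: dilution and mixing.
Centrifuging reaches cooling via centrifuging → dilution → cooling.
Titration reaches cooling via titration → centrifuging → dilution → cooling.
No chain forces sampling (or any of the others) ahead of cooling.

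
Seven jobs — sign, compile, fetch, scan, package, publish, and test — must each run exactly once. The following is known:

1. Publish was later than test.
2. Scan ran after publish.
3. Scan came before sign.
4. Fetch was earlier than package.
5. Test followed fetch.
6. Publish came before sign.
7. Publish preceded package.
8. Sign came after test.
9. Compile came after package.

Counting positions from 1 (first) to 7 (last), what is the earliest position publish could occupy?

3

Fetch and test must both come before publish — 2 forced predecessors.
Nothing else is forced ahead of publish, so its earliest slot is position 2 + 1 = 3.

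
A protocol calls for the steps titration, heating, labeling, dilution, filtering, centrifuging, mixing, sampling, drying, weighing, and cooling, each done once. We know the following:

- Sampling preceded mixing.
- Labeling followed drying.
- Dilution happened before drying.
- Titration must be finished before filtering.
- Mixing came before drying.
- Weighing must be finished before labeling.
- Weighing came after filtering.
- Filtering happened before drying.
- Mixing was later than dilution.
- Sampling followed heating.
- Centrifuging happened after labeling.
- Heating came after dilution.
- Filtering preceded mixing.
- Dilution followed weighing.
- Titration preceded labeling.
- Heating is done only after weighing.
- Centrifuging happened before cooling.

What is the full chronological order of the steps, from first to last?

The constraints fix every adjacent pair, so only one ordering works:
titration → filtering → weighing → dilution → heating → sampling → mixing → drying → labeling → centrifuging → cooling.

titration, filtering, weighing, dilution, heating, sampling, mixing, drying, labeling, centrifuging, cooling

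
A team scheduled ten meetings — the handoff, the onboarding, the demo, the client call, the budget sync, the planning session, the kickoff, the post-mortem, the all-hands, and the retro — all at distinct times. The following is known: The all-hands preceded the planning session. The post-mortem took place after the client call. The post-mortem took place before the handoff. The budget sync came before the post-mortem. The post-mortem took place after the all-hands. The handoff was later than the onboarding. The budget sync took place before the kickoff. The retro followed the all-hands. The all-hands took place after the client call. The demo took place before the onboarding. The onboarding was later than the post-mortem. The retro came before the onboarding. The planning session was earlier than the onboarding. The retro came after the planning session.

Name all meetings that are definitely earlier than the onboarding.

the all-hands, the budget sync, the client call, the demo, the planning session, the post-mortem, the retro

Directly stated before the onboarding: the demo, the planning session, the post-mortem, and the retro.
The all-hands reaches the onboarding via the all-hands → the post-mortem → the onboarding.
The budget sync reaches the onboarding via the budget sync → the post-mortem → the onboarding.
The client call reaches the onboarding via the client call → the post-mortem → the onboarding.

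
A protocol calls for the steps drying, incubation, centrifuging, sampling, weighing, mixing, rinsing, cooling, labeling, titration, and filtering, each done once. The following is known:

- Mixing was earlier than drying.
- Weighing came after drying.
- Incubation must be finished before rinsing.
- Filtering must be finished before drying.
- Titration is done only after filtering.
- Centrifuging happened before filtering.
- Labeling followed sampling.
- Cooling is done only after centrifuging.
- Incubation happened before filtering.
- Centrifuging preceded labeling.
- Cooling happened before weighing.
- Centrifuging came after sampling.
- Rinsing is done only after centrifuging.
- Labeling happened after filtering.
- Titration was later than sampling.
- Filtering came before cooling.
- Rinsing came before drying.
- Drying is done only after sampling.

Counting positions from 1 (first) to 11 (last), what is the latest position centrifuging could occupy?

Centrifuging must come before cooling, drying, filtering, labeling, rinsing, titration, and weighing — 7 steps forced after it.
Everything else can be placed before centrifuging in some valid order, so centrifuging can sit as late as position 11 − 7 = 4.

4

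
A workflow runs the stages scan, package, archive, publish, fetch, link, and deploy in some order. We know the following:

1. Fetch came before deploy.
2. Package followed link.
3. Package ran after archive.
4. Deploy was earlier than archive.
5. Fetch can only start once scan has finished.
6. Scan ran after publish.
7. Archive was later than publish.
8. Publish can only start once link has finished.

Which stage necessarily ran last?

Every other stage has a chain of constraints placing it before package, so package is last.

package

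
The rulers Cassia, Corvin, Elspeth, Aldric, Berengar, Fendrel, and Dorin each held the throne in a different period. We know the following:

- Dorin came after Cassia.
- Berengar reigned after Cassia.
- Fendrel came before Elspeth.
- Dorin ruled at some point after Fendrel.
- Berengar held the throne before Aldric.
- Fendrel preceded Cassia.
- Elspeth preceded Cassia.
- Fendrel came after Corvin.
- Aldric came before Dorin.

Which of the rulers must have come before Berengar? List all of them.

Cassia, Corvin, Elspeth, Fendrel

Directly stated before Berengar: Cassia.
Corvin reaches Berengar via Corvin → Fendrel → Cassia → Berengar.
Elspeth reaches Berengar via Elspeth → Cassia → Berengar.
Fendrel reaches Berengar via Fendrel → Cassia → Berengar.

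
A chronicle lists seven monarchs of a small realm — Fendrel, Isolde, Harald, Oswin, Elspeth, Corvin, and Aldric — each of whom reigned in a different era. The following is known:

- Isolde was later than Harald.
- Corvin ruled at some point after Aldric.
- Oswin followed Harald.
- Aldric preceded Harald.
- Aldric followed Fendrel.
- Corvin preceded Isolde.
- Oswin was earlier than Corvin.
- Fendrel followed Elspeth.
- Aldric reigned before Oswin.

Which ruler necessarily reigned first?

Elspeth

Elspeth has a chain of constraints placing them before every other ruler, so Elspeth must be first.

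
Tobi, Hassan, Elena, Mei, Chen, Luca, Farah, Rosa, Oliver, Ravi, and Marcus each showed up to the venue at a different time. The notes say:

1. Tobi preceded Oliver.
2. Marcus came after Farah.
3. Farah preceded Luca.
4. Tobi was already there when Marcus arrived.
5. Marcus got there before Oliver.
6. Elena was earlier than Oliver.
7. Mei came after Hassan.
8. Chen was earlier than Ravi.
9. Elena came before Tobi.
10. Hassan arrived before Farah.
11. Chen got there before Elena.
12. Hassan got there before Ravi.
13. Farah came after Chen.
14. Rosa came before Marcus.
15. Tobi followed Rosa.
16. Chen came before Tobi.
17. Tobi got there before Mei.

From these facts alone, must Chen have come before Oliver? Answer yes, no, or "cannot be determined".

yes

Chain the constraints: Chen → Tobi → Oliver. Each link is directly stated, so Chen comes before Oliver.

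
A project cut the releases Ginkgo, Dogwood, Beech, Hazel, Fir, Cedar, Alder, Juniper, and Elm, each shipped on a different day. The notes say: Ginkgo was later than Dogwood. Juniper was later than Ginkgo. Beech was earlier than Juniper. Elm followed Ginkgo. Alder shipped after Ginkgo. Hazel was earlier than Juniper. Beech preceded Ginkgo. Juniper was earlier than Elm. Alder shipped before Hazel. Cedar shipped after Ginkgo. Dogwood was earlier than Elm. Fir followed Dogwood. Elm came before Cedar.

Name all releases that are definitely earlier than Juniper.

Alder, Beech, Dogwood, Ginkgo, Hazel

Directly stated before Juniper: Beech, Ginkgo, and Hazel.
Alder reaches Juniper via Alder → Hazel → Juniper.
Dogwood reaches Juniper via Dogwood → Ginkgo → Juniper.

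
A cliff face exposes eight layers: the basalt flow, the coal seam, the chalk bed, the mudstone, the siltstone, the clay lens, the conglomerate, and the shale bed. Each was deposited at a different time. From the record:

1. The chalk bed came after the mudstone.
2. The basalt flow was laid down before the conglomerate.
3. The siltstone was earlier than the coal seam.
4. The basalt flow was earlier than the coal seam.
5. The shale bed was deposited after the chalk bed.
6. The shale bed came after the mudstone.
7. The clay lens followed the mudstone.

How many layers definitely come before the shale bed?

Directly stated before the shale bed: the chalk bed and the mudstone.
No chain forces the basalt flow (or any of the others) ahead of the shale bed.
That's the chalk bed and the mudstone — 2 in all.

2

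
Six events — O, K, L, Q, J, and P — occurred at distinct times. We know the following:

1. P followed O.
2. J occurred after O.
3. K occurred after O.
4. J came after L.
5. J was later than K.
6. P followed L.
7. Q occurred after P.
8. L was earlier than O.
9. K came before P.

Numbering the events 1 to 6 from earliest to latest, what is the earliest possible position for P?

K, L, and O must all come before P — 3 forced predecessors.
Nothing else is forced ahead of P, so its earliest slot is position 3 + 1 = 4.

4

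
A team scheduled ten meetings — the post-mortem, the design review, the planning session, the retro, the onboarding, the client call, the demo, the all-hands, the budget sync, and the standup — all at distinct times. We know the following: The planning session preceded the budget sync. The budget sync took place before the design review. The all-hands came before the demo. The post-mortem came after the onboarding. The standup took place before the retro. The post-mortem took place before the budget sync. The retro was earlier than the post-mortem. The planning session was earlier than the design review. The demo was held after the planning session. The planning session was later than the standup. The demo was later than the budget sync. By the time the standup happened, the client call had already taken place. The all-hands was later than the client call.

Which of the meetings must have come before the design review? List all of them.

the budget sync, the client call, the onboarding, the planning session, the post-mortem, the retro, the standup

Directly stated before the design review: the budget sync and the planning session.
The client call reaches the design review via the client call → the standup → the planning session → the design review.
The onboarding reaches the design review via the onboarding → the post-mortem → the budget sync → the design review.
The post-mortem reaches the design review via the post-mortem → the budget sync → the design review.
Likewise the retro and the standup each reach the design review by chaining the stated constraints.
No chain forces the all-hands (or any of the others) ahead of the design review.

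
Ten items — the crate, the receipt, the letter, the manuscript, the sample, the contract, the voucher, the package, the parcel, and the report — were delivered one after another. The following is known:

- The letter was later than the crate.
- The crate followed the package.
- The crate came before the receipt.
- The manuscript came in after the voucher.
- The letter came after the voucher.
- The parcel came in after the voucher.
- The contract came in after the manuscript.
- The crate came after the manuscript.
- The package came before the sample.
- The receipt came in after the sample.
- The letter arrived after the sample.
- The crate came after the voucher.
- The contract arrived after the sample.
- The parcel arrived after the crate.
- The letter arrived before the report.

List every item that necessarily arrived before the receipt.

the crate, the manuscript, the package, the sample, the voucher

Directly stated before the receipt: the crate and the sample.
The manuscript reaches the receipt via the manuscript → the crate → the receipt.
The package reaches the receipt via the package → the crate → the receipt.
The voucher reaches the receipt via the voucher → the crate → the receipt.
No chain forces the report (or any of the others) ahead of the receipt.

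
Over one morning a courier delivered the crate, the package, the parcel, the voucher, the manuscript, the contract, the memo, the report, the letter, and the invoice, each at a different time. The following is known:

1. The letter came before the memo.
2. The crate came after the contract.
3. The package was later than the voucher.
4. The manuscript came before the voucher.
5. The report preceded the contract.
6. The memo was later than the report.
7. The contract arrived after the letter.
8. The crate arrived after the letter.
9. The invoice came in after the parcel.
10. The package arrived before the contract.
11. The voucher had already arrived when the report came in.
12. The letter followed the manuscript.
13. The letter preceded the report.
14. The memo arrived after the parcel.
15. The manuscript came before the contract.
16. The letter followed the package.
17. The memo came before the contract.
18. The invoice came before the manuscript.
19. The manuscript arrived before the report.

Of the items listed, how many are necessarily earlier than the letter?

Directly stated before the letter: the manuscript and the package.
The invoice reaches the letter via the invoice → the manuscript → the letter.
The parcel reaches the letter via the parcel → the invoice → the manuscript → the letter.
The voucher reaches the letter via the voucher → the package → the letter.
That's the invoice, the manuscript, the package, the parcel, and the voucher — 5 in all.

5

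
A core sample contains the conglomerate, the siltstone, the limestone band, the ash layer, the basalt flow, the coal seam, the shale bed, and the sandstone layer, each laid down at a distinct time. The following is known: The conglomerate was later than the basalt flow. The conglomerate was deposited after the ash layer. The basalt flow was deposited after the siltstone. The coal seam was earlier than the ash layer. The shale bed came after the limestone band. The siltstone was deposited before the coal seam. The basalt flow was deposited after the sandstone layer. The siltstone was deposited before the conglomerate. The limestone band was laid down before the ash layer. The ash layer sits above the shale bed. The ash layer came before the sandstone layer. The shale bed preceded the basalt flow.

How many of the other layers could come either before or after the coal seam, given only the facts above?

2

Forced before the coal seam: the siltstone; forced after the coal seam: the ash layer, the basalt flow, the conglomerate, and the sandstone layer.
That leaves the limestone band and the shale bed with no forced order relative to the coal seam — 2.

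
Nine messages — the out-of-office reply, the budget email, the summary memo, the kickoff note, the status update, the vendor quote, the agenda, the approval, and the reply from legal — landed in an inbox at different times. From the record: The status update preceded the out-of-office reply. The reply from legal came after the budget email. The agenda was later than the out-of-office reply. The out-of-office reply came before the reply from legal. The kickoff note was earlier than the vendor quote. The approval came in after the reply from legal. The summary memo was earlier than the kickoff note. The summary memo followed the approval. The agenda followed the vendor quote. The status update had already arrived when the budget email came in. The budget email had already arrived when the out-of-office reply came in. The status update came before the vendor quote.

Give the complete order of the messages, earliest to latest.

The constraints fix every adjacent pair, so only one ordering works:
the status update → the budget email → the out-of-office reply → the reply from legal → the approval → the summary memo → the kickoff note → the vendor quote → the agenda.

the status update, the budget email, the out-of-office reply, the reply from legal, the approval, the summary memo, the kickoff note, the vendor quote, the agenda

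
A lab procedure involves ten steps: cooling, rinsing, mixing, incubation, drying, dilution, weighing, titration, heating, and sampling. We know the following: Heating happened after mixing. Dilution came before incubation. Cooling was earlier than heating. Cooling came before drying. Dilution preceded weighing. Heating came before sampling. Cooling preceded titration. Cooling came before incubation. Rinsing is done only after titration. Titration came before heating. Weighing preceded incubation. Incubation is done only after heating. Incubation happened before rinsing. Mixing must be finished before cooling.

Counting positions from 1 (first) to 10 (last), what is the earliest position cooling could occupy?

Mixing must come before cooling — 1 forced predecessor.
Nothing else is forced ahead of cooling, so its earliest slot is position 1 + 1 = 2.

2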